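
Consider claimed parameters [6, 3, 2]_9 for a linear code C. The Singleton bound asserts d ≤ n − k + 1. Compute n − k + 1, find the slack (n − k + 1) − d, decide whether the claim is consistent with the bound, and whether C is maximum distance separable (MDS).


Singleton RHS = n − k + 1 = 4, slack = 2, bound satisfied, not MDS.

Singleton bound: d ≤ n − k + 1.
Here n = 6, k = 3, so n − k + 1 = 4.
Given d = 2, check d ≤ 4: YES.
Slack = (n − k + 1) − d = 2.
The code is NOT MDS (slack = 2 > 0).
Description: the claimed parameters are [6, 3, 2]_9; such a code would be non-MDS.


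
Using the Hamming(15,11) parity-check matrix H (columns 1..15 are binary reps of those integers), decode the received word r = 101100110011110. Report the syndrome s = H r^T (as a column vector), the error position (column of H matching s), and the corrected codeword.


s = (1, 1, 0, 1)^T, error position = 13, corrected codeword c = 101100110011010

Compute s = H r^T mod 2 one row at a time:
  s_1 = 1 + 0 + 0 + 1 + 1 + 1 + 1 + 0 = 5 ≡ 1 (mod 2).
  s_2 = 1 + 0 + 0 + 1 + 1 + 1 + 1 + 0 = 5 ≡ 1 (mod 2).
  s_3 = 0 + 1 + 0 + 1 + 0 + 1 + 1 + 0 = 4 ≡ 0 (mod 2).
  s_4 = 1 + 1 + 0 + 1 + 0 + 1 + 1 + 0 = 5 ≡ 1 (mod 2).
s = (1, 1, 0, 1)^T — this equals column 13 of H (binary 1101), so error is at position 13.
Correct: flip bit 13 of r = 101100110011110 to get c = 101100110011010.


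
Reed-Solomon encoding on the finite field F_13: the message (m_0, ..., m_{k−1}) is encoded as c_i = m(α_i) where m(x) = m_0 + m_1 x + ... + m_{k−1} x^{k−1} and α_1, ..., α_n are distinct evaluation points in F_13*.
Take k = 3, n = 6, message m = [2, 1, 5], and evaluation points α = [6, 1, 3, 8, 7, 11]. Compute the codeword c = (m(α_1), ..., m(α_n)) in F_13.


c = [6, 8, 11, 5, 7, 7]

Message polynomial: m(x) = 2 + 1·x + 5·x^2 (mod 13).
For each evaluation point α_i, compute m(α_i) mod 13:
  α_1 = 6: Horner steps 5 → 5 → 6, so m(6) = 6.
  α_2 = 1: Horner steps 5 → 6 → 8, so m(1) = 8.
  α_3 = 3: Horner steps 5 → 3 → 11, so m(3) = 11.
  α_4 = 8: Horner steps 5 → 2 → 5, so m(8) = 5.
  α_5 = 7: Horner steps 5 → 10 → 7, so m(7) = 7.
  α_6 = 11: Horner steps 5 → 4 → 7, so m(11) = 7.
Codeword c = [6, 8, 11, 5, 7, 7] ∈ F_13^6.


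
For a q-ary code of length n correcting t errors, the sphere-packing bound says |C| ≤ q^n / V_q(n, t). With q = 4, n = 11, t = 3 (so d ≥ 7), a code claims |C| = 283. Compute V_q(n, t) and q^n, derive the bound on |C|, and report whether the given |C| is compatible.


V_q(n, t) = 4984, q^n = 4194304, Hamming bound = 841, |C| = 283 ≤ bound (satisfied).

Step 1: Compute V_q(n, t) = Σ_{j=0}^3 C(n, j) (q−1)^j.
  j = 0: C(11,0)·(3)^0 = 1·1 = 1.
  j = 1: C(11,1)·(3)^1 = 11·3 = 33.
  j = 2: C(11,2)·(3)^2 = 55·9 = 495.
  j = 3: C(11,3)·(3)^3 = 165·27 = 4455.
  V_q(n, t) = 1 + 33 + 495 + 4455 = 4984.
Step 2: q^n = 4^11 = 4194304.
Step 3: Hamming bound ⌊q^n / V_q(n,t)⌋ = ⌊4194304/4984⌋ = 841.
Step 4: Compare |C| = 283 to 841: satisfied.
The claimed |C| lies below the Hamming bound.


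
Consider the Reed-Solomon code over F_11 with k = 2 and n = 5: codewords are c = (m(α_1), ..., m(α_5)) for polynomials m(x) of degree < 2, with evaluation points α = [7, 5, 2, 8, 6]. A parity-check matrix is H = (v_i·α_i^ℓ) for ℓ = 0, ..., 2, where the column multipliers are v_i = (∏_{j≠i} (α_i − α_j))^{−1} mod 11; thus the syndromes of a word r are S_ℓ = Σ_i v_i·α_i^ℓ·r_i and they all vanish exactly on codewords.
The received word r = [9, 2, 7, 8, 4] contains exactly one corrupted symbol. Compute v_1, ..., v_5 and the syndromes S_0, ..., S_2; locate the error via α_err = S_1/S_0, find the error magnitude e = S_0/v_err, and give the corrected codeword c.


S = (3, 10, 4), error at position 1, error magnitude e = 3, c = [6, 2, 7, 8, 4].

Step 1: column multipliers v_i = (∏_{j≠i}(α_i − α_j))^{−1} mod 11.
  i = 1 (α = 7): (7−5)(7−2)(7−8)(7−6) = 2·5·(−1)·1 = −10 ≡ 1, so v_1 = 1^{−1} = 1 (mod 11).
  i = 2 (α = 5): (5−7)(5−2)(5−8)(5−6) = (−2)·3·(−3)·(−1) = −18 ≡ 4, so v_2 = 4^{−1} = 3 (mod 11).
  i = 3 (α = 2): (2−7)(2−5)(2−8)(2−6) = (−5)·(−3)·(−6)·(−4) = 360 ≡ 8, so v_3 = 8^{−1} = 7 (mod 11).
  i = 4 (α = 8): (8−7)(8−5)(8−2)(8−6) = 1·3·6·2 = 36 ≡ 3, so v_4 = 3^{−1} = 4 (mod 11).
  i = 5 (α = 6): (6−7)(6−5)(6−2)(6−8) = (−1)·1·4·(−2) = 8 ≡ 8, so v_5 = 8^{−1} = 7 (mod 11).
  v = [1, 3, 7, 4, 7].
Step 2: syndromes of r = [9, 2, 7, 8, 4] (all sums mod 11).
  S_0 = Σ v_i r_i = 1·9 + 3·2 + 7·7 + 4·8 + 7·4 = 124 ≡ 3.
  S_1 = Σ v_i α_i r_i = 1·7·9 + 3·5·2 + 7·2·7 + 4·8·8 + 7·6·4 = 615 ≡ 10.
  α_i^2 mod 11 = [5, 3, 4, 9, 3].
  S_2 = Σ v_i α_i^2 r_i = 1·5·9 + 3·3·2 + 7·4·7 + 4·9·8 + 7·3·4 = 631 ≡ 4.
  S = (3, 10, 4) ≠ 0, so r is not a codeword (an error is present).
Step 3: locate the error. For a single error e at position i, S_ℓ = v_i·e·α_i^ℓ, so α_err = S_1/S_0.
  S_0^{−1} = 3^{−1} = 4 (mod 11), so α_err = 10·4 = 40 ≡ 7 = α_1. Error position i = 1.
  Consistency check: S_2/S_1 = 4·10 = 40 ≡ 7 = α_err ✓ (single-error assumption holds).
Step 4: error magnitude e = S_0/v_1 = S_0·∏_{j≠1}(α_1 − α_j) = 3·1 = 3 ≡ 3 (mod 11).
Step 5: correct position 1: c_1 = r_1 − e = 9 − 3 ≡ 6 (mod 11). Hence c = [6, 2, 7, 8, 4].
  Check: interpolating c through the α_i gives m(x) = 3 + 2·x (degree < 2) with m(α_i) = c_i for every i, so c is indeed a codeword.


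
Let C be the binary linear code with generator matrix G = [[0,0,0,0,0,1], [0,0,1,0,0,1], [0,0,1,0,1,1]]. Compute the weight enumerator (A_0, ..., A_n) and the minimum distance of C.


Weight distribution: A_0 = 1, A_1 = 3, A_2 = 3, A_3 = 1. Minimum distance d = 1.

Enumerate all 2^3 = 8 messages m ∈ F_2^3.
For each, compute codeword c = mG in F_2^6, then tally its weight.
  m = 000 → c = 000000, weight = 0.
  m = 100 → c = 000001, weight = 1.
  m = 010 → c = 001001, weight = 2.
  m = 110 → c = 001000, weight = 1.
  m = 001 → c = 001011, weight = 3.
  m = 101 → c = 001010, weight = 2.
  m = 011 → c = 000010, weight = 1.
  m = 111 → c = 000011, weight = 2.
Tally weights:
  weight 0: 1 codewords.
  weight 1: 3 codewords.
  weight 2: 3 codewords.
  weight 3: 1 codewords.
Minimum distance d = smallest w > 0 with A_w > 0 = 1.
Sanity: Σ A_w = 8 = 2^3 = 8 ✓.


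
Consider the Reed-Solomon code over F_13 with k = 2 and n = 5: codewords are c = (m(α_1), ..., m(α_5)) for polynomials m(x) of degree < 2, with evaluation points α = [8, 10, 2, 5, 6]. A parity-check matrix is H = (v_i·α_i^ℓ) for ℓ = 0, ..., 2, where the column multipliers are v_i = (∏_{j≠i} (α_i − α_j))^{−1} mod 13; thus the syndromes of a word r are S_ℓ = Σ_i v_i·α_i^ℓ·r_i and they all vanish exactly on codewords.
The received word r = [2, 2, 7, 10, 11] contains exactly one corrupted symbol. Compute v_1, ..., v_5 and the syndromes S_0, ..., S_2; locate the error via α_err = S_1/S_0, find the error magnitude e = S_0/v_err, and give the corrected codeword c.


S = (9, 7, 4), error at position 1, error magnitude e = 2, c = [0, 2, 7, 10, 11].

Step 1: column multipliers v_i = (∏_{j≠i}(α_i − α_j))^{−1} mod 13.
  i = 1 (α = 8): (8−10)(8−2)(8−5)(8−6) = (−2)·6·3·2 = −72 ≡ 6, so v_1 = 6^{−1} = 11 (mod 13).
  i = 2 (α = 10): (10−8)(10−2)(10−5)(10−6) = 2·8·5·4 = 320 ≡ 8, so v_2 = 8^{−1} = 5 (mod 13).
  i = 3 (α = 2): (2−8)(2−10)(2−5)(2−6) = (−6)·(−8)·(−3)·(−4) = 576 ≡ 4, so v_3 = 4^{−1} = 10 (mod 13).
  i = 4 (α = 5): (5−8)(5−10)(5−2)(5−6) = (−3)·(−5)·3·(−1) = −45 ≡ 7, so v_4 = 7^{−1} = 2 (mod 13).
  i = 5 (α = 6): (6−8)(6−10)(6−2)(6−5) = (−2)·(−4)·4·1 = 32 ≡ 6, so v_5 = 6^{−1} = 11 (mod 13).
  v = [11, 5, 10, 2, 11].
Step 2: syndromes of r = [2, 2, 7, 10, 11] (all sums mod 13).
  S_0 = Σ v_i r_i = 11·2 + 5·2 + 10·7 + 2·10 + 11·11 = 243 ≡ 9.
  S_1 = Σ v_i α_i r_i = 11·8·2 + 5·10·2 + 10·2·7 + 2·5·10 + 11·6·11 = 1242 ≡ 7.
  α_i^2 mod 13 = [12, 9, 4, 12, 10].
  S_2 = Σ v_i α_i^2 r_i = 11·12·2 + 5·9·2 + 10·4·7 + 2·12·10 + 11·10·11 = 2084 ≡ 4.
  S = (9, 7, 4) ≠ 0, so r is not a codeword (an error is present).
Step 3: locate the error. For a single error e at position i, S_ℓ = v_i·e·α_i^ℓ, so α_err = S_1/S_0.
  S_0^{−1} = 9^{−1} = 3 (mod 13), so α_err = 7·3 = 21 ≡ 8 = α_1. Error position i = 1.
  Consistency check: S_2/S_1 = 4·2 = 8 ≡ 8 = α_err ✓ (single-error assumption holds).
Step 4: error magnitude e = S_0/v_1 = S_0·∏_{j≠1}(α_1 − α_j) = 9·6 = 54 ≡ 2 (mod 13).
Step 5: correct position 1: c_1 = r_1 − e = 2 − 2 ≡ 0 (mod 13). Hence c = [0, 2, 7, 10, 11].
  Check: interpolating c through the α_i gives m(x) = 5 + 1·x (degree < 2) with m(α_i) = c_i for every i, so c is indeed a codeword.


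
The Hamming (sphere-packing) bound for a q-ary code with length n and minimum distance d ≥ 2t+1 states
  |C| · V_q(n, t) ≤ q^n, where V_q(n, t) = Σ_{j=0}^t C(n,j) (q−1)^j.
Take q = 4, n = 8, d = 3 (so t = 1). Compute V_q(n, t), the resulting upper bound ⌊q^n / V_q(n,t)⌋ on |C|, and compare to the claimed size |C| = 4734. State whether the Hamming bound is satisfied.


V_q(n, t) = 25, q^n = 65536, Hamming bound = 2621, |C| = 4734 > bound (violated).

Step 1: Compute V_q(n, t) = Σ_{j=0}^1 C(n, j) (q−1)^j.
  j = 0: C(8,0)·(3)^0 = 1·1 = 1.
  j = 1: C(8,1)·(3)^1 = 8·3 = 24.
  V_q(n, t) = 1 + 24 = 25.
Step 2: q^n = 4^8 = 65536.
Step 3: Hamming bound ⌊q^n / V_q(n,t)⌋ = ⌊65536/25⌋ = 2621.
Step 4: Compare |C| = 4734 to 2621: violated.
The claimed |C| lies above the Hamming bound, so no 4-ary code of length 8 with d ≥ 3 can have 4734 codewords.


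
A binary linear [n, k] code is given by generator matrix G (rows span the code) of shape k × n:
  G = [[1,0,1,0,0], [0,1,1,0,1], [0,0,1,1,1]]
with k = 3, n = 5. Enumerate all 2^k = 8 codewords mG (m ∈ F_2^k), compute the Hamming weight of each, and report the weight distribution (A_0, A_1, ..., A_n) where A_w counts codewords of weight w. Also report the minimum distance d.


Weight distribution: A_0 = 1, A_2 = 2, A_3 = 4, A_4 = 1. Minimum distance d = 2.

Enumerate all 2^3 = 8 messages m ∈ F_2^3.
For each, compute codeword c = mG in F_2^5, then tally its weight.
  m = 000 → c = 00000, weight = 0.
  m = 100 → c = 10100, weight = 2.
  m = 010 → c = 01101, weight = 3.
  m = 110 → c = 11001, weight = 3.
  m = 001 → c = 00111, weight = 3.
  m = 101 → c = 10011, weight = 3.
  m = 011 → c = 01010, weight = 2.
  m = 111 → c = 11110, weight = 4.
Tally weights:
  weight 0: 1 codewords.
  weight 2: 2 codewords.
  weight 3: 4 codewords.
  weight 4: 1 codewords.
Minimum distance d = smallest w > 0 with A_w > 0 = 2.
Sanity: Σ A_w = 8 = 2^3 = 8 ✓.


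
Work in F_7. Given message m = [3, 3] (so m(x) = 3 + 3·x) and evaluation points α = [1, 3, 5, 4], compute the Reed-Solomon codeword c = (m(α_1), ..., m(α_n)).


c = [6, 5, 4, 1]

Message polynomial: m(x) = 3 + 3·x (mod 7).
For each evaluation point α_i, compute m(α_i) mod 7:
  α_1 = 1: Horner steps 3 → 6, so m(1) = 6.
  α_2 = 3: Horner steps 3 → 5, so m(3) = 5.
  α_3 = 5: Horner steps 3 → 4, so m(5) = 4.
  α_4 = 4: Horner steps 3 → 1, so m(4) = 1.
Codeword c = [6, 5, 4, 1] ∈ F_7^4.


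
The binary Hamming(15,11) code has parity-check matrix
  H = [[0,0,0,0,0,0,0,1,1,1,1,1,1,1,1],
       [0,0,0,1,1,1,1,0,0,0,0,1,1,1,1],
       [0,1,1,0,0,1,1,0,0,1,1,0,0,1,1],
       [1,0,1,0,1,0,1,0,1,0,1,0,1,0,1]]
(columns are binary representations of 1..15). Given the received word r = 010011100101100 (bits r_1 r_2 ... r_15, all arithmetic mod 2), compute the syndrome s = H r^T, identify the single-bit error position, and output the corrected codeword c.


s = (1, 1, 0, 1)^T, error position = 13, corrected codeword c = 010011100101000

Compute s = H r^T mod 2 one row at a time:
  s_1 = 0 + 0 + 1 + 0 + 1 + 1 + 0 + 0 = 3 ≡ 1 (mod 2).
  s_2 = 0 + 1 + 1 + 1 + 1 + 1 + 0 + 0 = 5 ≡ 1 (mod 2).
  s_3 = 1 + 0 + 1 + 1 + 1 + 0 + 0 + 0 = 4 ≡ 0 (mod 2).
  s_4 = 0 + 0 + 1 + 1 + 0 + 0 + 1 + 0 = 3 ≡ 1 (mod 2).
s = (1, 1, 0, 1)^T — this equals column 13 of H (binary 1101), so error is at position 13.
Correct: flip bit 13 of r = 010011100101100 to get c = 010011100101000.


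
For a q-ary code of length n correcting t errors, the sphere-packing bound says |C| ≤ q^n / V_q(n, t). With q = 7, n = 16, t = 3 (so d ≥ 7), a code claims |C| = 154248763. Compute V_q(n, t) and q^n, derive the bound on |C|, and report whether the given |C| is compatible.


V_q(n, t) = 125377, q^n = 33232930569601, Hamming bound = 265064011, |C| = 154248763 ≤ bound (satisfied).

Step 1: Compute V_q(n, t) = Σ_{j=0}^3 C(n, j) (q−1)^j.
  j = 0: C(16,0)·(6)^0 = 1·1 = 1.
  j = 1: C(16,1)·(6)^1 = 16·6 = 96.
  j = 2: C(16,2)·(6)^2 = 120·36 = 4320.
  j = 3: C(16,3)·(6)^3 = 560·216 = 120960.
  V_q(n, t) = 1 + 96 + 4320 + 120960 = 125377.
Step 2: q^n = 7^16 = 33232930569601.
Step 3: Hamming bound ⌊q^n / V_q(n,t)⌋ = ⌊33232930569601/125377⌋ = 265064011.
Step 4: Compare |C| = 154248763 to 265064011: satisfied.
The claimed |C| lies below the Hamming bound.


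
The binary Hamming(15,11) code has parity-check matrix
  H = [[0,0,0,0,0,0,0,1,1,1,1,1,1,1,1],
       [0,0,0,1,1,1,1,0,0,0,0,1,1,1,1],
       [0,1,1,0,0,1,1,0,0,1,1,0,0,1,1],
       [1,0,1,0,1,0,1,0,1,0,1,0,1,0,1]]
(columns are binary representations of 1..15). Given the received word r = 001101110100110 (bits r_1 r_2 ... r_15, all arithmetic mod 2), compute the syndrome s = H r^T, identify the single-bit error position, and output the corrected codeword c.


s = (0, 1, 1, 1)^T, error position = 7, corrected codeword c = 001101010100110

Compute s = H r^T mod 2 one row at a time:
  s_1 = 1 + 0 + 1 + 0 + 0 + 1 + 1 + 0 = 4 ≡ 0 (mod 2).
  s_2 = 1 + 0 + 1 + 1 + 0 + 1 + 1 + 0 = 5 ≡ 1 (mod 2).
  s_3 = 0 + 1 + 1 + 1 + 1 + 0 + 1 + 0 = 5 ≡ 1 (mod 2).
  s_4 = 0 + 1 + 0 + 1 + 0 + 0 + 1 + 0 = 3 ≡ 1 (mod 2).
s = (0, 1, 1, 1)^T — this equals column 7 of H (binary 0111), so error is at position 7.
Correct: flip bit 7 of r = 001101110100110 to get c = 001101010100110.


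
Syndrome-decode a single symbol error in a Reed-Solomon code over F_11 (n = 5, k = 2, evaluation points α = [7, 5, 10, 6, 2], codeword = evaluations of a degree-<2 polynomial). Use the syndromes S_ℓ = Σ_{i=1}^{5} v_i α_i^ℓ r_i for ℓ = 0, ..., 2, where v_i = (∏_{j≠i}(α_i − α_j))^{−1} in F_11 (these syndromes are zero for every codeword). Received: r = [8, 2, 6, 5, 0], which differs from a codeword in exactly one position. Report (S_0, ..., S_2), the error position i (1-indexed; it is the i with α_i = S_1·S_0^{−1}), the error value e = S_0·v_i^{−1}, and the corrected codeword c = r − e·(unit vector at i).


S = (1, 2, 4), error at position 5, error magnitude e = 7, c = [8, 2, 6, 5, 4].

Step 1: column multipliers v_i = (∏_{j≠i}(α_i − α_j))^{−1} mod 11.
  i = 1 (α = 7): (7−5)(7−10)(7−6)(7−2) = 2·(−3)·1·5 = −30 ≡ 3, so v_1 = 3^{−1} = 4 (mod 11).
  i = 2 (α = 5): (5−7)(5−10)(5−6)(5−2) = (−2)·(−5)·(−1)·3 = −30 ≡ 3, so v_2 = 3^{−1} = 4 (mod 11).
  i = 3 (α = 10): (10−7)(10−5)(10−6)(10−2) = 3·5·4·8 = 480 ≡ 7, so v_3 = 7^{−1} = 8 (mod 11).
  i = 4 (α = 6): (6−7)(6−5)(6−10)(6−2) = (−1)·1·(−4)·4 = 16 ≡ 5, so v_4 = 5^{−1} = 9 (mod 11).
  i = 5 (α = 2): (2−7)(2−5)(2−10)(2−6) = (−5)·(−3)·(−8)·(−4) = 480 ≡ 7, so v_5 = 7^{−1} = 8 (mod 11).
  v = [4, 4, 8, 9, 8].
Step 2: syndromes of r = [8, 2, 6, 5, 0] (all sums mod 11).
  S_0 = Σ v_i r_i = 4·8 + 4·2 + 8·6 + 9·5 + 8·0 = 133 ≡ 1.
  S_1 = Σ v_i α_i r_i = 4·7·8 + 4·5·2 + 8·10·6 + 9·6·5 + 8·2·0 = 1014 ≡ 2.
  α_i^2 mod 11 = [5, 3, 1, 3, 4].
  S_2 = Σ v_i α_i^2 r_i = 4·5·8 + 4·3·2 + 8·1·6 + 9·3·5 + 8·4·0 = 367 ≡ 4.
  S = (1, 2, 4) ≠ 0, so r is not a codeword (an error is present).
Step 3: locate the error. For a single error e at position i, S_ℓ = v_i·e·α_i^ℓ, so α_err = S_1/S_0.
  S_0^{−1} = 1^{−1} = 1 (mod 11), so α_err = 2·1 = 2 ≡ 2 = α_5. Error position i = 5.
  Consistency check: S_2/S_1 = 4·6 = 24 ≡ 2 = α_err ✓ (single-error assumption holds).
Step 4: error magnitude e = S_0/v_5 = S_0·∏_{j≠5}(α_5 − α_j) = 1·7 = 7 ≡ 7 (mod 11).
Step 5: correct position 5: c_5 = r_5 − e = 0 − 7 ≡ 4 (mod 11). Hence c = [8, 2, 6, 5, 4].
  Check: interpolating c through the α_i gives m(x) = 9 + 3·x (degree < 2) with m(α_i) = c_i for every i, so c is indeed a codeword.


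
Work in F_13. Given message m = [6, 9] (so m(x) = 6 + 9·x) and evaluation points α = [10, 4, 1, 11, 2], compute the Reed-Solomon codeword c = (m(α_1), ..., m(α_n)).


c = [5, 3, 2, 1, 11]

Message polynomial: m(x) = 6 + 9·x (mod 13).
For each evaluation point α_i, compute m(α_i) mod 13:
  α_1 = 10: Horner steps 9 → 5, so m(10) = 5.
  α_2 = 4: Horner steps 9 → 3, so m(4) = 3.
  α_3 = 1: Horner steps 9 → 2, so m(1) = 2.
  α_4 = 11: Horner steps 9 → 1, so m(11) = 1.
  α_5 = 2: Horner steps 9 → 11, so m(2) = 11.
Codeword c = [5, 3, 2, 1, 11] ∈ F_13^5.


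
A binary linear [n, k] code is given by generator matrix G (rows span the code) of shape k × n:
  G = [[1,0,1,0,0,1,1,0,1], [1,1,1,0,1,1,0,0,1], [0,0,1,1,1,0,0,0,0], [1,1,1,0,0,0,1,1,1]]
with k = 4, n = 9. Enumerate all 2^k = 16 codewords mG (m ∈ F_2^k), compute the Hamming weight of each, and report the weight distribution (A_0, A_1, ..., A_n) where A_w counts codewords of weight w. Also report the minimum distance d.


Weight distribution: A_0 = 1, A_3 = 3, A_4 = 3, A_5 = 4, A_6 = 4, A_7 = 1. Minimum distance d = 3.

Enumerate all 2^4 = 16 messages m ∈ F_2^4.
For each, compute codeword c = mG in F_2^9, then tally its weight.
  m = 0000 → c = 000000000, weight = 0.
  m = 1000 → c = 101001101, weight = 5.
  m = 0100 → c = 111011001, weight = 6.
  m = 1100 → c = 010010100, weight = 3.
  m = 0010 → c = 001110000, weight = 3.
  m = 1010 → c = 100111101, weight = 6.
  m = 0110 → c = 110101001, weight = 5.
  m = 1110 → c = 011100100, weight = 4.
  m = 0001 → c = 111000111, weight = 6.
  m = 1001 → c = 010001010, weight = 3.
  m = 0101 → c = 000011110, weight = 4.
  m = 1101 → c = 101010011, weight = 5.
  m = 0011 → c = 110110111, weight = 7.
  m = 1011 → c = 011111010, weight = 6.
  m = 0111 → c = 001101110, weight = 5.
  m = 1111 → c = 100100011, weight = 4.
Tally weights:
  weight 0: 1 codewords.
  weight 3: 3 codewords.
  weight 4: 3 codewords.
  weight 5: 4 codewords.
  weight 6: 4 codewords.
  weight 7: 1 codewords.
Minimum distance d = smallest w > 0 with A_w > 0 = 3.
Sanity: Σ A_w = 16 = 2^4 = 16 ✓.


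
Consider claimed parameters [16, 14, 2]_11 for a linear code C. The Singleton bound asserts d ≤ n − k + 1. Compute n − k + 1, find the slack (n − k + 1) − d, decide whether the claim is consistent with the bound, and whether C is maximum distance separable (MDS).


Singleton RHS = n − k + 1 = 3, slack = 1, bound satisfied, not MDS.

Singleton bound: d ≤ n − k + 1.
Here n = 16, k = 14, so n − k + 1 = 3.
Given d = 2, check d ≤ 3: YES.
Slack = (n − k + 1) − d = 1.
The code is NOT MDS (slack = 1 > 0).
Description: the claimed parameters are [16, 14, 2]_11; such a code would be non-MDS.


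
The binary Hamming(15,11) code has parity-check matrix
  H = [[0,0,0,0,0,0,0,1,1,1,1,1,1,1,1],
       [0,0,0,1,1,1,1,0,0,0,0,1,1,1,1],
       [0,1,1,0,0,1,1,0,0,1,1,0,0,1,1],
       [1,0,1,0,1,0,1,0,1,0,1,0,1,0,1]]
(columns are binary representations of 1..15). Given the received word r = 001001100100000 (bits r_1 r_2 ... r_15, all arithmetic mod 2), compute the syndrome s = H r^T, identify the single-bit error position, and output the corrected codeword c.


s = (1, 0, 0, 0)^T, error position = 8, corrected codeword c = 001001110100000

Compute s = H r^T mod 2 one row at a time:
  s_1 = 0 + 0 + 1 + 0 + 0 + 0 + 0 + 0 = 1 ≡ 1 (mod 2).
  s_2 = 0 + 0 + 1 + 1 + 0 + 0 + 0 + 0 = 2 ≡ 0 (mod 2).
  s_3 = 0 + 1 + 1 + 1 + 1 + 0 + 0 + 0 = 4 ≡ 0 (mod 2).
  s_4 = 0 + 1 + 0 + 1 + 0 + 0 + 0 + 0 = 2 ≡ 0 (mod 2).
s = (1, 0, 0, 0)^T — this equals column 8 of H (binary 1000), so error is at position 8.
Correct: flip bit 8 of r = 001001100100000 to get c = 001001110100000.


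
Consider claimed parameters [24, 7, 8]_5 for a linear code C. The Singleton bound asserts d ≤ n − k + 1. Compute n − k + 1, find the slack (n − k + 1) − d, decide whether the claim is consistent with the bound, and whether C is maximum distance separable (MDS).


Singleton RHS = n − k + 1 = 18, slack = 10, bound satisfied, not MDS.

Singleton bound: d ≤ n − k + 1.
Here n = 24, k = 7, so n − k + 1 = 18.
Given d = 8, check d ≤ 18: YES.
Slack = (n − k + 1) − d = 10.
The code is NOT MDS (slack = 10 > 0).
Description: the claimed parameters are [24, 7, 8]_5; such a code would be non-MDS.


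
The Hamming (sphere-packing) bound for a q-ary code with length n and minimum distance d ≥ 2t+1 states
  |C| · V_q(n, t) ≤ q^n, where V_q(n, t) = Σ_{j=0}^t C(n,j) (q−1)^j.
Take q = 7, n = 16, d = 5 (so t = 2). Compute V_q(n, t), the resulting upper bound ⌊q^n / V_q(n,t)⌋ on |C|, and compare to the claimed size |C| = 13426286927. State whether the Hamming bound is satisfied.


V_q(n, t) = 4417, q^n = 33232930569601, Hamming bound = 7523869270, |C| = 13426286927 > bound (violated).

Step 1: Compute V_q(n, t) = Σ_{j=0}^2 C(n, j) (q−1)^j.
  j = 0: C(16,0)·(6)^0 = 1·1 = 1.
  j = 1: C(16,1)·(6)^1 = 16·6 = 96.
  j = 2: C(16,2)·(6)^2 = 120·36 = 4320.
  V_q(n, t) = 1 + 96 + 4320 = 4417.
Step 2: q^n = 7^16 = 33232930569601.
Step 3: Hamming bound ⌊q^n / V_q(n,t)⌋ = ⌊33232930569601/4417⌋ = 7523869270.
Step 4: Compare |C| = 13426286927 to 7523869270: violated.
The claimed |C| lies above the Hamming bound, so no 7-ary code of length 16 with d ≥ 5 can have 13426286927 codewords.


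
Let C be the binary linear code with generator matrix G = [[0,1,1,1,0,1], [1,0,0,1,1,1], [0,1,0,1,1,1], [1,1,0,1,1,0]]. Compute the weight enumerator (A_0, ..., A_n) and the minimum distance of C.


Weight distribution: A_0 = 1, A_2 = 6, A_4 = 9. Minimum distance d = 2.

Enumerate all 2^4 = 16 messages m ∈ F_2^4.
For each, compute codeword c = mG in F_2^6, then tally its weight.
  m = 0000 → c = 000000, weight = 0.
  m = 1000 → c = 011101, weight = 4.
  m = 0100 → c = 100111, weight = 4.
  m = 1100 → c = 111010, weight = 4.
  m = 0010 → c = 010111, weight = 4.
  m = 1010 → c = 001010, weight = 2.
  m = 0110 → c = 110000, weight = 2.
  m = 1110 → c = 101101, weight = 4.
  m = 0001 → c = 110110, weight = 4.
  m = 1001 → c = 101011, weight = 4.
  m = 0101 → c = 010001, weight = 2.
  m = 1101 → c = 001100, weight = 2.
  m = 0011 → c = 100001, weight = 2.
  m = 1011 → c = 111100, weight = 4.
  m = 0111 → c = 000110, weight = 2.
  m = 1111 → c = 011011, weight = 4.
Tally weights:
  weight 0: 1 codewords.
  weight 2: 6 codewords.
  weight 4: 9 codewords.
Minimum distance d = smallest w > 0 with A_w > 0 = 2.
Sanity: Σ A_w = 16 = 2^4 = 16 ✓.


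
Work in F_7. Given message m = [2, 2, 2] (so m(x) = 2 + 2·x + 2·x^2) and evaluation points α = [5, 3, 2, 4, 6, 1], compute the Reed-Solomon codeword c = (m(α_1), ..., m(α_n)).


c = [6, 5, 0, 0, 2, 6]

Message polynomial: m(x) = 2 + 2·x + 2·x^2 (mod 7).
For each evaluation point α_i, compute m(α_i) mod 7:
  α_1 = 5: Horner steps 2 → 5 → 6, so m(5) = 6.
  α_2 = 3: Horner steps 2 → 1 → 5, so m(3) = 5.
  α_3 = 2: Horner steps 2 → 6 → 0, so m(2) = 0.
  α_4 = 4: Horner steps 2 → 3 → 0, so m(4) = 0.
  α_5 = 6: Horner steps 2 → 0 → 2, so m(6) = 2.
  α_6 = 1: Horner steps 2 → 4 → 6, so m(1) = 6.
Codeword c = [6, 5, 0, 0, 2, 6] ∈ F_7^6.


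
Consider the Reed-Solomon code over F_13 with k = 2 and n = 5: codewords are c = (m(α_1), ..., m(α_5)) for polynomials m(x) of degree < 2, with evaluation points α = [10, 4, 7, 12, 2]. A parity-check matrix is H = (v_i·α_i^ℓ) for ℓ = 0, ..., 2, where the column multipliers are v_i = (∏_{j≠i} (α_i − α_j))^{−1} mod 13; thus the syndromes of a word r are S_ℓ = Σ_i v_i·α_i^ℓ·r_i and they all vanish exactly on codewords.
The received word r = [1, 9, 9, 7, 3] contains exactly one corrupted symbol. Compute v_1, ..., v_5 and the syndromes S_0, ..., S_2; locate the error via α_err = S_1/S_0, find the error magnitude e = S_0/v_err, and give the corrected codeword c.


S = (1, 7, 10), error at position 3, error magnitude e = 4, c = [1, 9, 5, 7, 3].

Step 1: column multipliers v_i = (∏_{j≠i}(α_i − α_j))^{−1} mod 13.
  i = 1 (α = 10): (10−4)(10−7)(10−12)(10−2) = 6·3·(−2)·8 = −288 ≡ 11, so v_1 = 11^{−1} = 6 (mod 13).
  i = 2 (α = 4): (4−10)(4−7)(4−12)(4−2) = (−6)·(−3)·(−8)·2 = −288 ≡ 11, so v_2 = 11^{−1} = 6 (mod 13).
  i = 3 (α = 7): (7−10)(7−4)(7−12)(7−2) = (−3)·3·(−5)·5 = 225 ≡ 4, so v_3 = 4^{−1} = 10 (mod 13).
  i = 4 (α = 12): (12−10)(12−4)(12−7)(12−2) = 2·8·5·10 = 800 ≡ 7, so v_4 = 7^{−1} = 2 (mod 13).
  i = 5 (α = 2): (2−10)(2−4)(2−7)(2−12) = (−8)·(−2)·(−5)·(−10) = 800 ≡ 7, so v_5 = 7^{−1} = 2 (mod 13).
  v = [6, 6, 10, 2, 2].
Step 2: syndromes of r = [1, 9, 9, 7, 3] (all sums mod 13).
  S_0 = Σ v_i r_i = 6·1 + 6·9 + 10·9 + 2·7 + 2·3 = 170 ≡ 1.
  S_1 = Σ v_i α_i r_i = 6·10·1 + 6·4·9 + 10·7·9 + 2·12·7 + 2·2·3 = 1086 ≡ 7.
  α_i^2 mod 13 = [9, 3, 10, 1, 4].
  S_2 = Σ v_i α_i^2 r_i = 6·9·1 + 6·3·9 + 10·10·9 + 2·1·7 + 2·4·3 = 1154 ≡ 10.
  S = (1, 7, 10) ≠ 0, so r is not a codeword (an error is present).
Step 3: locate the error. For a single error e at position i, S_ℓ = v_i·e·α_i^ℓ, so α_err = S_1/S_0.
  S_0^{−1} = 1^{−1} = 1 (mod 13), so α_err = 7·1 = 7 ≡ 7 = α_3. Error position i = 3.
  Consistency check: S_2/S_1 = 10·2 = 20 ≡ 7 = α_err ✓ (single-error assumption holds).
Step 4: error magnitude e = S_0/v_3 = S_0·∏_{j≠3}(α_3 − α_j) = 1·4 = 4 ≡ 4 (mod 13).
Step 5: correct position 3: c_3 = r_3 − e = 9 − 4 ≡ 5 (mod 13). Hence c = [1, 9, 5, 7, 3].
  Check: interpolating c through the α_i gives m(x) = 10 + 3·x (degree < 2) with m(α_i) = c_i for every i, so c is indeed a codeword.


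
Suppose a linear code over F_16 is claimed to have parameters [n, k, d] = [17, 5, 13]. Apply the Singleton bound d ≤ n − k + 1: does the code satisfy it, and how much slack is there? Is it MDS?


Singleton RHS = n − k + 1 = 13, slack = 0, bound satisfied, MDS.

Singleton bound: d ≤ n − k + 1.
Here n = 17, k = 5, so n − k + 1 = 13.
Given d = 13, check d ≤ 13: YES.
Slack = (n − k + 1) − d = 0.
The code is MDS (slack = 0).
Description: the claimed parameters are [17, 5, 13]_16; such a code would be MDS (meets Singleton bound).


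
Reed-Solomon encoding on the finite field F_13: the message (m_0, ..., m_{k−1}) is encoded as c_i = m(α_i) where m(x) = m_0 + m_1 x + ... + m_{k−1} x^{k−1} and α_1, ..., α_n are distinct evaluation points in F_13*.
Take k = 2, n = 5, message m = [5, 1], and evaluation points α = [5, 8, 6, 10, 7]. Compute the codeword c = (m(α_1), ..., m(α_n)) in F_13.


c = [10, 0, 11, 2, 12]

Message polynomial: m(x) = 5 + 1·x (mod 13).
For each evaluation point α_i, compute m(α_i) mod 13:
  α_1 = 5: Horner steps 1 → 10, so m(5) = 10.
  α_2 = 8: Horner steps 1 → 0, so m(8) = 0.
  α_3 = 6: Horner steps 1 → 11, so m(6) = 11.
  α_4 = 10: Horner steps 1 → 2, so m(10) = 2.
  α_5 = 7: Horner steps 1 → 12, so m(7) = 12.
Codeword c = [10, 0, 11, 2, 12] ∈ F_13^5.


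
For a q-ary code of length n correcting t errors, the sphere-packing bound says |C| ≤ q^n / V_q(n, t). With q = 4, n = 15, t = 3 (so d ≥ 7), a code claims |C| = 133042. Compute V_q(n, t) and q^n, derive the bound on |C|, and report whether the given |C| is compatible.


V_q(n, t) = 13276, q^n = 1073741824, Hamming bound = 80878, |C| = 133042 > bound (violated).

Step 1: Compute V_q(n, t) = Σ_{j=0}^3 C(n, j) (q−1)^j.
  j = 0: C(15,0)·(3)^0 = 1·1 = 1.
  j = 1: C(15,1)·(3)^1 = 15·3 = 45.
  j = 2: C(15,2)·(3)^2 = 105·9 = 945.
  j = 3: C(15,3)·(3)^3 = 455·27 = 12285.
  V_q(n, t) = 1 + 45 + 945 + 12285 = 13276.
Step 2: q^n = 4^15 = 1073741824.
Step 3: Hamming bound ⌊q^n / V_q(n,t)⌋ = ⌊1073741824/13276⌋ = 80878.
Step 4: Compare |C| = 133042 to 80878: violated.
The claimed |C| lies above the Hamming bound, so no 4-ary code of length 15 with d ≥ 7 can have 133042 codewords.


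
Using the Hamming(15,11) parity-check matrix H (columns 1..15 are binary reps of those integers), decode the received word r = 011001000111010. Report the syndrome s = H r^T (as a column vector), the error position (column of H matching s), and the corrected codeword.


s = (0, 1, 0, 0)^T, error position = 4, corrected codeword c = 011101000111010

Compute s = H r^T mod 2 one row at a time:
  s_1 = 0 + 0 + 1 + 1 + 1 + 0 + 1 + 0 = 4 ≡ 0 (mod 2).
  s_2 = 0 + 0 + 1 + 0 + 1 + 0 + 1 + 0 = 3 ≡ 1 (mod 2).
  s_3 = 1 + 1 + 1 + 0 + 1 + 1 + 1 + 0 = 6 ≡ 0 (mod 2).
  s_4 = 0 + 1 + 0 + 0 + 0 + 1 + 0 + 0 = 2 ≡ 0 (mod 2).
s = (0, 1, 0, 0)^T — this equals column 4 of H (binary 0100), so error is at position 4.
Correct: flip bit 4 of r = 011001000111010 to get c = 011101000111010.


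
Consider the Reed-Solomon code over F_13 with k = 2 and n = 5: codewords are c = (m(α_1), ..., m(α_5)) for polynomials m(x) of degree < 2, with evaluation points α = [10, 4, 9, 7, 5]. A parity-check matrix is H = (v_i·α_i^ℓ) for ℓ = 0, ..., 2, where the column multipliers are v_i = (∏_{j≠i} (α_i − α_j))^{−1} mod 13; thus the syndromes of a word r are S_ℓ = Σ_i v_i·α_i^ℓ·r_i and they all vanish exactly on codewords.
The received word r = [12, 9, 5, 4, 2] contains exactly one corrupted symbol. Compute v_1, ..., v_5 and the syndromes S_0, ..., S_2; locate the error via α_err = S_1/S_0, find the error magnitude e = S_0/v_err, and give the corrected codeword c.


S = (1, 5, 12), error at position 5, error magnitude e = 12, c = [12, 9, 5, 4, 3].

Step 1: column multipliers v_i = (∏_{j≠i}(α_i − α_j))^{−1} mod 13.
  i = 1 (α = 10): (10−4)(10−9)(10−7)(10−5) = 6·1·3·5 = 90 ≡ 12, so v_1 = 12^{−1} = 12 (mod 13).
  i = 2 (α = 4): (4−10)(4−9)(4−7)(4−5) = (−6)·(−5)·(−3)·(−1) = 90 ≡ 12, so v_2 = 12^{−1} = 12 (mod 13).
  i = 3 (α = 9): (9−10)(9−4)(9−7)(9−5) = (−1)·5·2·4 = −40 ≡ 12, so v_3 = 12^{−1} = 12 (mod 13).
  i = 4 (α = 7): (7−10)(7−4)(7−9)(7−5) = (−3)·3·(−2)·2 = 36 ≡ 10, so v_4 = 10^{−1} = 4 (mod 13).
  i = 5 (α = 5): (5−10)(5−4)(5−9)(5−7) = (−5)·1·(−4)·(−2) = −40 ≡ 12, so v_5 = 12^{−1} = 12 (mod 13).
  v = [12, 12, 12, 4, 12].
Step 2: syndromes of r = [12, 9, 5, 4, 2] (all sums mod 13).
  S_0 = Σ v_i r_i = 12·12 + 12·9 + 12·5 + 4·4 + 12·2 = 352 ≡ 1.
  S_1 = Σ v_i α_i r_i = 12·10·12 + 12·4·9 + 12·9·5 + 4·7·4 + 12·5·2 = 2644 ≡ 5.
  α_i^2 mod 13 = [9, 3, 3, 10, 12].
  S_2 = Σ v_i α_i^2 r_i = 12·9·12 + 12·3·9 + 12·3·5 + 4·10·4 + 12·12·2 = 2248 ≡ 12.
  S = (1, 5, 12) ≠ 0, so r is not a codeword (an error is present).
Step 3: locate the error. For a single error e at position i, S_ℓ = v_i·e·α_i^ℓ, so α_err = S_1/S_0.
  S_0^{−1} = 1^{−1} = 1 (mod 13), so α_err = 5·1 = 5 ≡ 5 = α_5. Error position i = 5.
  Consistency check: S_2/S_1 = 12·8 = 96 ≡ 5 = α_err ✓ (single-error assumption holds).
Step 4: error magnitude e = S_0/v_5 = S_0·∏_{j≠5}(α_5 − α_j) = 1·12 = 12 ≡ 12 (mod 13).
Step 5: correct position 5: c_5 = r_5 − e = 2 − 12 ≡ 3 (mod 13). Hence c = [12, 9, 5, 4, 3].
  Check: interpolating c through the α_i gives m(x) = 7 + 7·x (degree < 2) with m(α_i) = c_i for every i, so c is indeed a codeword.


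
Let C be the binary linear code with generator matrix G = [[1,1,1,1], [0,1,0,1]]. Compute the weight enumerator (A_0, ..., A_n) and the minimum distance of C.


Weight distribution: A_0 = 1, A_2 = 2, A_4 = 1. Minimum distance d = 2.

Enumerate all 2^2 = 4 messages m ∈ F_2^2.
For each, compute codeword c = mG in F_2^4, then tally its weight.
  m = 00 → c = 0000, weight = 0.
  m = 10 → c = 1111, weight = 4.
  m = 01 → c = 0101, weight = 2.
  m = 11 → c = 1010, weight = 2.
Tally weights:
  weight 0: 1 codewords.
  weight 2: 2 codewords.
  weight 4: 1 codewords.
Minimum distance d = smallest w > 0 with A_w > 0 = 2.
Sanity: Σ A_w = 4 = 2^2 = 4 ✓.


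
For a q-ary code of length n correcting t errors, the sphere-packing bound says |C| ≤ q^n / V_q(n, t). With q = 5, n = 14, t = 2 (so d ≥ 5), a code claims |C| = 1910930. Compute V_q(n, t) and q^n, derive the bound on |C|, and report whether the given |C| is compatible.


V_q(n, t) = 1513, q^n = 6103515625, Hamming bound = 4034048, |C| = 1910930 ≤ bound (satisfied).

Step 1: Compute V_q(n, t) = Σ_{j=0}^2 C(n, j) (q−1)^j.
  j = 0: C(14,0)·(4)^0 = 1·1 = 1.
  j = 1: C(14,1)·(4)^1 = 14·4 = 56.
  j = 2: C(14,2)·(4)^2 = 91·16 = 1456.
  V_q(n, t) = 1 + 56 + 1456 = 1513.
Step 2: q^n = 5^14 = 6103515625.
Step 3: Hamming bound ⌊q^n / V_q(n,t)⌋ = ⌊6103515625/1513⌋ = 4034048.
Step 4: Compare |C| = 1910930 to 4034048: satisfied.
The claimed |C| lies below the Hamming bound.


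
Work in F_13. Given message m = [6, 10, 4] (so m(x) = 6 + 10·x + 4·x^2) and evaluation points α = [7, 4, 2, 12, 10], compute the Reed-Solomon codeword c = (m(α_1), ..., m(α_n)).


c = [12, 6, 3, 0, 12]

Message polynomial: m(x) = 6 + 10·x + 4·x^2 (mod 13).
For each evaluation point α_i, compute m(α_i) mod 13:
  α_1 = 7: Horner steps 4 → 12 → 12, so m(7) = 12.
  α_2 = 4: Horner steps 4 → 0 → 6, so m(4) = 6.
  α_3 = 2: Horner steps 4 → 5 → 3, so m(2) = 3.
  α_4 = 12: Horner steps 4 → 6 → 0, so m(12) = 0.
  α_5 = 10: Horner steps 4 → 11 → 12, so m(10) = 12.
Codeword c = [12, 6, 3, 0, 12] ∈ F_13^5.


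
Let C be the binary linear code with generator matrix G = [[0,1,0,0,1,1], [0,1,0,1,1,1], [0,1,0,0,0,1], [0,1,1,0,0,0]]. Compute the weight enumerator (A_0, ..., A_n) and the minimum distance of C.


Weight distribution: A_0 = 1, A_1 = 2, A_2 = 4, A_3 = 6, A_4 = 3. Minimum distance d = 1.

Enumerate all 2^4 = 16 messages m ∈ F_2^4.
For each, compute codeword c = mG in F_2^6, then tally its weight.
  m = 0000 → c = 000000, weight = 0.
  m = 1000 → c = 010011, weight = 3.
  m = 0100 → c = 010111, weight = 4.
  m = 1100 → c = 000100, weight = 1.
  m = 0010 → c = 010001, weight = 2.
  m = 1010 → c = 000010, weight = 1.
  m = 0110 → c = 000110, weight = 2.
  m = 1110 → c = 010101, weight = 3.
  m = 0001 → c = 011000, weight = 2.
  m = 1001 → c = 001011, weight = 3.
  m = 0101 → c = 001111, weight = 4.
  m = 1101 → c = 011100, weight = 3.
  m = 0011 → c = 001001, weight = 2.
  m = 1011 → c = 011010, weight = 3.
  m = 0111 → c = 011110, weight = 4.
  m = 1111 → c = 001101, weight = 3.
Tally weights:
  weight 0: 1 codewords.
  weight 1: 2 codewords.
  weight 2: 4 codewords.
  weight 3: 6 codewords.
  weight 4: 3 codewords.
Minimum distance d = smallest w > 0 with A_w > 0 = 1.
Sanity: Σ A_w = 16 = 2^4 = 16 ✓.


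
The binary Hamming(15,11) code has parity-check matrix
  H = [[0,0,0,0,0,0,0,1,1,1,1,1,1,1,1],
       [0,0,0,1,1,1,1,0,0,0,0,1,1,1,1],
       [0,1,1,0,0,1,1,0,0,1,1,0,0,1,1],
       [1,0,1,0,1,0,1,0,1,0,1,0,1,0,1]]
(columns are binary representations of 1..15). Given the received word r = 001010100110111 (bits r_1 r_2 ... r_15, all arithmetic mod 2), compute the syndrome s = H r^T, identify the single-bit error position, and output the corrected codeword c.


s = (1, 1, 0, 0)^T, error position = 12, corrected codeword c = 001010100111111

Compute s = H r^T mod 2 one row at a time:
  s_1 = 0 + 0 + 1 + 1 + 0 + 1 + 1 + 1 = 5 ≡ 1 (mod 2).
  s_2 = 0 + 1 + 0 + 1 + 0 + 1 + 1 + 1 = 5 ≡ 1 (mod 2).
  s_3 = 0 + 1 + 0 + 1 + 1 + 1 + 1 + 1 = 6 ≡ 0 (mod 2).
  s_4 = 0 + 1 + 1 + 1 + 0 + 1 + 1 + 1 = 6 ≡ 0 (mod 2).
s = (1, 1, 0, 0)^T — this equals column 12 of H (binary 1100), so error is at position 12.
Correct: flip bit 12 of r = 001010100110111 to get c = 001010100111111.


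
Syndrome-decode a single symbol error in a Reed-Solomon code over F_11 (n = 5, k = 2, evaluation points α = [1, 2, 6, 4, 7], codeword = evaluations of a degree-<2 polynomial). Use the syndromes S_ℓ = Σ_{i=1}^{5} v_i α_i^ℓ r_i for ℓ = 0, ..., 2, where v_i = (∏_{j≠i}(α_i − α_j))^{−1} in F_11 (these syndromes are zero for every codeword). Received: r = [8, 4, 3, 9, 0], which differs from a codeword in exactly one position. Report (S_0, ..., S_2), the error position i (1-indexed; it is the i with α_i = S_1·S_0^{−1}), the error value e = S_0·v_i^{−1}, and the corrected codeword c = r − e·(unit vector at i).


S = (6, 6, 6), error at position 1, error magnitude e = 1, c = [7, 4, 3, 9, 0].

Step 1: column multipliers v_i = (∏_{j≠i}(α_i − α_j))^{−1} mod 11.
  i = 1 (α = 1): (1−2)(1−6)(1−4)(1−7) = (−1)·(−5)·(−3)·(−6) = 90 ≡ 2, so v_1 = 2^{−1} = 6 (mod 11).
  i = 2 (α = 2): (2−1)(2−6)(2−4)(2−7) = 1·(−4)·(−2)·(−5) = −40 ≡ 4, so v_2 = 4^{−1} = 3 (mod 11).
  i = 3 (α = 6): (6−1)(6−2)(6−4)(6−7) = 5·4·2·(−1) = −40 ≡ 4, so v_3 = 4^{−1} = 3 (mod 11).
  i = 4 (α = 4): (4−1)(4−2)(4−6)(4−7) = 3·2·(−2)·(−3) = 36 ≡ 3, so v_4 = 3^{−1} = 4 (mod 11).
  i = 5 (α = 7): (7−1)(7−2)(7−6)(7−4) = 6·5·1·3 = 90 ≡ 2, so v_5 = 2^{−1} = 6 (mod 11).
  v = [6, 3, 3, 4, 6].
Step 2: syndromes of r = [8, 4, 3, 9, 0] (all sums mod 11).
  S_0 = Σ v_i r_i = 6·8 + 3·4 + 3·3 + 4·9 + 6·0 = 105 ≡ 6.
  S_1 = Σ v_i α_i r_i = 6·1·8 + 3·2·4 + 3·6·3 + 4·4·9 + 6·7·0 = 270 ≡ 6.
  α_i^2 mod 11 = [1, 4, 3, 5, 5].
  S_2 = Σ v_i α_i^2 r_i = 6·1·8 + 3·4·4 + 3·3·3 + 4·5·9 + 6·5·0 = 303 ≡ 6.
  S = (6, 6, 6) ≠ 0, so r is not a codeword (an error is present).
Step 3: locate the error. For a single error e at position i, S_ℓ = v_i·e·α_i^ℓ, so α_err = S_1/S_0.
  S_0^{−1} = 6^{−1} = 2 (mod 11), so α_err = 6·2 = 12 ≡ 1 = α_1. Error position i = 1.
  Consistency check: S_2/S_1 = 6·2 = 12 ≡ 1 = α_err ✓ (single-error assumption holds).
Step 4: error magnitude e = S_0/v_1 = S_0·∏_{j≠1}(α_1 − α_j) = 6·2 = 12 ≡ 1 (mod 11).
Step 5: correct position 1: c_1 = r_1 − e = 8 − 1 ≡ 7 (mod 11). Hence c = [7, 4, 3, 9, 0].
  Check: interpolating c through the α_i gives m(x) = 10 + 8·x (degree < 2) with m(α_i) = c_i for every i, so c is indeed a codeword.


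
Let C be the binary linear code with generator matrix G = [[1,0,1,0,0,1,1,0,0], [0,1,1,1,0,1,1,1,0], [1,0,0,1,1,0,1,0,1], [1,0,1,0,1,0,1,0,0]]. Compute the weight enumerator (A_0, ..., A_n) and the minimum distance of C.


Weight distribution: A_0 = 1, A_2 = 1, A_3 = 1, A_4 = 3, A_5 = 6, A_6 = 3, A_7 = 1. Minimum distance d = 2.

Enumerate all 2^4 = 16 messages m ∈ F_2^4.
For each, compute codeword c = mG in F_2^9, then tally its weight.
  m = 0000 → c = 000000000, weight = 0.
  m = 1000 → c = 101001100, weight = 4.
  m = 0100 → c = 011101110, weight = 6.
  m = 1100 → c = 110100010, weight = 4.
  m = 0010 → c = 100110101, weight = 5.
  m = 1010 → c = 001111001, weight = 5.
  m = 0110 → c = 111011011, weight = 7.
  m = 1110 → c = 010010111, weight = 5.
  m = 0001 → c = 101010100, weight = 4.
  m = 1001 → c = 000011000, weight = 2.
  m = 0101 → c = 110111010, weight = 6.
  m = 1101 → c = 011110110, weight = 6.
  m = 0011 → c = 001100001, weight = 3.
  m = 1011 → c = 100101101, weight = 5.
  m = 0111 → c = 010001111, weight = 5.
  m = 1111 → c = 111000011, weight = 5.
Tally weights:
  weight 0: 1 codewords.
  weight 2: 1 codewords.
  weight 3: 1 codewords.
  weight 4: 3 codewords.
  weight 5: 6 codewords.
  weight 6: 3 codewords.
  weight 7: 1 codewords.
Minimum distance d = smallest w > 0 with A_w > 0 = 2.
Sanity: Σ A_w = 16 = 2^4 = 16 ✓.


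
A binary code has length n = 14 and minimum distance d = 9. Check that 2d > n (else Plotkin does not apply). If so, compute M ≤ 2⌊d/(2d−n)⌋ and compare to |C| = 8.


Plotkin bound M ≤ 4; given |C| = 8 > bound (violated).

Check applicability: 2d = 18, n = 14.
2d − n = 4 > 0, so Plotkin applies.
Compute d/(2d−n) = 9/4 ≈ 2.2500.
⌊d/(2d−n)⌋ = 2.
Plotkin bound: M ≤ 2·2 = 4.
Given |C| = 8, check: VIOLATED.
This |C| is above the Plotkin bound, so no binary code with n = 14, d = 9 and 8 codewords exists.
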